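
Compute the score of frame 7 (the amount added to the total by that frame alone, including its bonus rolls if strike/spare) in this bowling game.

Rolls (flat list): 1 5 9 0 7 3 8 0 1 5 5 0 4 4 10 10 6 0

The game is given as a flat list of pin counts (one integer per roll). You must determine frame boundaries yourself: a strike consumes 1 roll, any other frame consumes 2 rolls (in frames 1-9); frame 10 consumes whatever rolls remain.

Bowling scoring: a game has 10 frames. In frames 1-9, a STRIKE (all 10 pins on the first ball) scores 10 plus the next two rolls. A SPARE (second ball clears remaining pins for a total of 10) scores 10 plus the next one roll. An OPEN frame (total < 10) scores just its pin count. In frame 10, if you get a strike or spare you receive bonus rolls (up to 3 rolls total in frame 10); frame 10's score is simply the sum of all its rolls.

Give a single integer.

Answer: 8

Derivation:
Frame 1: OPEN (1+5=6). Cumulative: 6
Frame 2: OPEN (9+0=9). Cumulative: 15
Frame 3: SPARE (7+3=10). 10 + next roll (8) = 18. Cumulative: 33
Frame 4: OPEN (8+0=8). Cumulative: 41
Frame 5: OPEN (1+5=6). Cumulative: 47
Frame 6: OPEN (5+0=5). Cumulative: 52
Frame 7: OPEN (4+4=8). Cumulative: 60
Frame 8: STRIKE. 10 + next two rolls (10+6) = 26. Cumulative: 86
Frame 9: STRIKE. 10 + next two rolls (6+0) = 16. Cumulative: 102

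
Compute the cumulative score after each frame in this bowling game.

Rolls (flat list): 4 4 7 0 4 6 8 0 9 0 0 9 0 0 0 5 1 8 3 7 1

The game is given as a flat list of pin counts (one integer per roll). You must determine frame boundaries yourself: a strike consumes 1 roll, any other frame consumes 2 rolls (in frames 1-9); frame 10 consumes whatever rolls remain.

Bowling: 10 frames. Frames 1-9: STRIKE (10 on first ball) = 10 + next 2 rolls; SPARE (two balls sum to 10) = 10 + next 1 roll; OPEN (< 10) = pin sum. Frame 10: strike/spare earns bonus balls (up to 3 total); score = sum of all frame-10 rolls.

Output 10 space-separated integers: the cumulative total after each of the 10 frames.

Answer: 8 15 33 41 50 59 59 64 73 84

Derivation:
Frame 1: OPEN (4+4=8). Cumulative: 8
Frame 2: OPEN (7+0=7). Cumulative: 15
Frame 3: SPARE (4+6=10). 10 + next roll (8) = 18. Cumulative: 33
Frame 4: OPEN (8+0=8). Cumulative: 41
Frame 5: OPEN (9+0=9). Cumulative: 50
Frame 6: OPEN (0+9=9). Cumulative: 59
Frame 7: OPEN (0+0=0). Cumulative: 59
Frame 8: OPEN (0+5=5). Cumulative: 64
Frame 9: OPEN (1+8=9). Cumulative: 73
Frame 10: SPARE. Sum of all frame-10 rolls (3+7+1) = 11. Cumulative: 84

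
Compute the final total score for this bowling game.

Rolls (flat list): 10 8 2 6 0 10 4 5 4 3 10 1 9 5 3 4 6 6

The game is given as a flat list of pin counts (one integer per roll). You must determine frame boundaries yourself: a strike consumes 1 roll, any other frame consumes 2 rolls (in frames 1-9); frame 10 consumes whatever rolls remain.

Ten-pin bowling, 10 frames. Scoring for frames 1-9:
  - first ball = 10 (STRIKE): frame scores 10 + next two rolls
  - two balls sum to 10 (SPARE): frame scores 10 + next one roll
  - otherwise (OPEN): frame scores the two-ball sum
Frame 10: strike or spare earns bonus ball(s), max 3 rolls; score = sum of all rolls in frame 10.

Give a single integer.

Frame 1: STRIKE. 10 + next two rolls (8+2) = 20. Cumulative: 20
Frame 2: SPARE (8+2=10). 10 + next roll (6) = 16. Cumulative: 36
Frame 3: OPEN (6+0=6). Cumulative: 42
Frame 4: STRIKE. 10 + next two rolls (4+5) = 19. Cumulative: 61
Frame 5: OPEN (4+5=9). Cumulative: 70
Frame 6: OPEN (4+3=7). Cumulative: 77
Frame 7: STRIKE. 10 + next two rolls (1+9) = 20. Cumulative: 97
Frame 8: SPARE (1+9=10). 10 + next roll (5) = 15. Cumulative: 112
Frame 9: OPEN (5+3=8). Cumulative: 120
Frame 10: SPARE. Sum of all frame-10 rolls (4+6+6) = 16. Cumulative: 136

Answer: 136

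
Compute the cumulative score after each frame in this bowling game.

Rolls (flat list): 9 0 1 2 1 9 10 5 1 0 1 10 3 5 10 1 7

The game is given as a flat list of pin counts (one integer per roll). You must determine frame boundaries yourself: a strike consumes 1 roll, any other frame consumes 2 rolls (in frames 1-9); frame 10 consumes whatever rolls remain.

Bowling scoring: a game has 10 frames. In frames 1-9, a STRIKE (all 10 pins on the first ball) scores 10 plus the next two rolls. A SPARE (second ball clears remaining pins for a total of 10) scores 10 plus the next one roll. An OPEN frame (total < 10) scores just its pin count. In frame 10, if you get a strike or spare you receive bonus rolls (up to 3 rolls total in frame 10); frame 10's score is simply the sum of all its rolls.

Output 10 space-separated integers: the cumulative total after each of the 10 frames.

Answer: 9 12 32 48 54 55 73 81 99 107

Derivation:
Frame 1: OPEN (9+0=9). Cumulative: 9
Frame 2: OPEN (1+2=3). Cumulative: 12
Frame 3: SPARE (1+9=10). 10 + next roll (10) = 20. Cumulative: 32
Frame 4: STRIKE. 10 + next two rolls (5+1) = 16. Cumulative: 48
Frame 5: OPEN (5+1=6). Cumulative: 54
Frame 6: OPEN (0+1=1). Cumulative: 55
Frame 7: STRIKE. 10 + next two rolls (3+5) = 18. Cumulative: 73
Frame 8: OPEN (3+5=8). Cumulative: 81
Frame 9: STRIKE. 10 + next two rolls (1+7) = 18. Cumulative: 99
Frame 10: OPEN. Sum of all frame-10 rolls (1+7) = 8. Cumulative: 107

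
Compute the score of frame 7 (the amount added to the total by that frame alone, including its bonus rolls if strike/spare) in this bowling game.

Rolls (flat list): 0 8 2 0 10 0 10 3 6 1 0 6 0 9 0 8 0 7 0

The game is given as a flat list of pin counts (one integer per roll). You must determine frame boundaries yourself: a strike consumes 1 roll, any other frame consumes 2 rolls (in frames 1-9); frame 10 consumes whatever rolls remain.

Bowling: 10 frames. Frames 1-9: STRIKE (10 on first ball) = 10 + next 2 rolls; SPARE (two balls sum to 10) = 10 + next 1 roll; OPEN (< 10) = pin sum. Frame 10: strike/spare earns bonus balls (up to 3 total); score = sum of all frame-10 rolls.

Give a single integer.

Answer: 6

Derivation:
Frame 1: OPEN (0+8=8). Cumulative: 8
Frame 2: OPEN (2+0=2). Cumulative: 10
Frame 3: STRIKE. 10 + next two rolls (0+10) = 20. Cumulative: 30
Frame 4: SPARE (0+10=10). 10 + next roll (3) = 13. Cumulative: 43
Frame 5: OPEN (3+6=9). Cumulative: 52
Frame 6: OPEN (1+0=1). Cumulative: 53
Frame 7: OPEN (6+0=6). Cumulative: 59
Frame 8: OPEN (9+0=9). Cumulative: 68
Frame 9: OPEN (8+0=8). Cumulative: 76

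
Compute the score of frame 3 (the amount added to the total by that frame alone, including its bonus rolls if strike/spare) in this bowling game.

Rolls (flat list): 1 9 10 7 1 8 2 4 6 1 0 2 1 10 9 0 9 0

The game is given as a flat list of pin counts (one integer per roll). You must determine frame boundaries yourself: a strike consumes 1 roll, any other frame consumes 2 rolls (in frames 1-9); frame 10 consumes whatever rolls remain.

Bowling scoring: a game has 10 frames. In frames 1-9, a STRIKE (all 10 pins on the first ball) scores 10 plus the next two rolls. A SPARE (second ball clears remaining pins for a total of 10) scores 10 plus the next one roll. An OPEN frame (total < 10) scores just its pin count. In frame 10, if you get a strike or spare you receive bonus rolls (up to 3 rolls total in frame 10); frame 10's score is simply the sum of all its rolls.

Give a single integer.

Answer: 8

Derivation:
Frame 1: SPARE (1+9=10). 10 + next roll (10) = 20. Cumulative: 20
Frame 2: STRIKE. 10 + next two rolls (7+1) = 18. Cumulative: 38
Frame 3: OPEN (7+1=8). Cumulative: 46
Frame 4: SPARE (8+2=10). 10 + next roll (4) = 14. Cumulative: 60
Frame 5: SPARE (4+6=10). 10 + next roll (1) = 11. Cumulative: 71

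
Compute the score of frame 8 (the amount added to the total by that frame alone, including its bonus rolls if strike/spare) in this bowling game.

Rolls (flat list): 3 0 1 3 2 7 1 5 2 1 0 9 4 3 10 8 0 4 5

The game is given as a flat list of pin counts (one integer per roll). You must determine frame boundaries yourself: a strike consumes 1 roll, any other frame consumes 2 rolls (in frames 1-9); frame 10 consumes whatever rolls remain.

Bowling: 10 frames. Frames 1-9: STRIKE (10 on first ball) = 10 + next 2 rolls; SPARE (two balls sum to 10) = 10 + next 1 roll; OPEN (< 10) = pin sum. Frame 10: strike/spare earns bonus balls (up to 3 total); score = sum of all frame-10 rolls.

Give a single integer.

Frame 1: OPEN (3+0=3). Cumulative: 3
Frame 2: OPEN (1+3=4). Cumulative: 7
Frame 3: OPEN (2+7=9). Cumulative: 16
Frame 4: OPEN (1+5=6). Cumulative: 22
Frame 5: OPEN (2+1=3). Cumulative: 25
Frame 6: OPEN (0+9=9). Cumulative: 34
Frame 7: OPEN (4+3=7). Cumulative: 41
Frame 8: STRIKE. 10 + next two rolls (8+0) = 18. Cumulative: 59
Frame 9: OPEN (8+0=8). Cumulative: 67
Frame 10: OPEN. Sum of all frame-10 rolls (4+5) = 9. Cumulative: 76

Answer: 18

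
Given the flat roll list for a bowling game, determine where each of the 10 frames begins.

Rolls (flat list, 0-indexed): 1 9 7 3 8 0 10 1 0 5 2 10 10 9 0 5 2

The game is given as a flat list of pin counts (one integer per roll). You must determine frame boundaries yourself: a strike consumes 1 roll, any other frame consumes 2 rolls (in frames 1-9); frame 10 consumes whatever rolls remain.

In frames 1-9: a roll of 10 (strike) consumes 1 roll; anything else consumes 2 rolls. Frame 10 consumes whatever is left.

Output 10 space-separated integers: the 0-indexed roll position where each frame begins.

Frame 1 starts at roll index 0: rolls=1,9 (sum=10), consumes 2 rolls
Frame 2 starts at roll index 2: rolls=7,3 (sum=10), consumes 2 rolls
Frame 3 starts at roll index 4: rolls=8,0 (sum=8), consumes 2 rolls
Frame 4 starts at roll index 6: roll=10 (strike), consumes 1 roll
Frame 5 starts at roll index 7: rolls=1,0 (sum=1), consumes 2 rolls
Frame 6 starts at roll index 9: rolls=5,2 (sum=7), consumes 2 rolls
Frame 7 starts at roll index 11: roll=10 (strike), consumes 1 roll
Frame 8 starts at roll index 12: roll=10 (strike), consumes 1 roll
Frame 9 starts at roll index 13: rolls=9,0 (sum=9), consumes 2 rolls
Frame 10 starts at roll index 15: 2 remaining rolls

Answer: 0 2 4 6 7 9 11 12 13 15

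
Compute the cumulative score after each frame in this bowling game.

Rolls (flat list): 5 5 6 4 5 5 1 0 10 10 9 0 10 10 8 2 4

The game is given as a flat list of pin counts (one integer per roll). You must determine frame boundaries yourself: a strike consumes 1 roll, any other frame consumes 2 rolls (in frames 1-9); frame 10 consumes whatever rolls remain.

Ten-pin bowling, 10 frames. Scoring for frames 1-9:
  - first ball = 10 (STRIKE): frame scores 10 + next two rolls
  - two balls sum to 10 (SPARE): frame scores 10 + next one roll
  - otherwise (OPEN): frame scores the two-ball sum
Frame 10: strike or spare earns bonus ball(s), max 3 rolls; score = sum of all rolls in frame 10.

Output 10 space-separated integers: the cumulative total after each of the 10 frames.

Answer: 16 31 42 43 72 91 100 128 148 162

Derivation:
Frame 1: SPARE (5+5=10). 10 + next roll (6) = 16. Cumulative: 16
Frame 2: SPARE (6+4=10). 10 + next roll (5) = 15. Cumulative: 31
Frame 3: SPARE (5+5=10). 10 + next roll (1) = 11. Cumulative: 42
Frame 4: OPEN (1+0=1). Cumulative: 43
Frame 5: STRIKE. 10 + next two rolls (10+9) = 29. Cumulative: 72
Frame 6: STRIKE. 10 + next two rolls (9+0) = 19. Cumulative: 91
Frame 7: OPEN (9+0=9). Cumulative: 100
Frame 8: STRIKE. 10 + next two rolls (10+8) = 28. Cumulative: 128
Frame 9: STRIKE. 10 + next two rolls (8+2) = 20. Cumulative: 148
Frame 10: SPARE. Sum of all frame-10 rolls (8+2+4) = 14. Cumulative: 162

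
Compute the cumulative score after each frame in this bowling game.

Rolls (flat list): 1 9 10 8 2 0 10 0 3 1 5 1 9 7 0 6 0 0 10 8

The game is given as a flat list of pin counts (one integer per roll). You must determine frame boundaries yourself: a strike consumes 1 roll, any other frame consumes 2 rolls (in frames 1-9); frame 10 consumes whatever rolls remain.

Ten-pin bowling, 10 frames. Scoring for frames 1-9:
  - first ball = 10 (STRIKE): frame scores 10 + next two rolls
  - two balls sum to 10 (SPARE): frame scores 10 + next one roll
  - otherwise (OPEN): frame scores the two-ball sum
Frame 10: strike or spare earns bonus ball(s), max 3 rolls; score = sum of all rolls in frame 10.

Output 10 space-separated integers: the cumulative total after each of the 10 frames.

Frame 1: SPARE (1+9=10). 10 + next roll (10) = 20. Cumulative: 20
Frame 2: STRIKE. 10 + next two rolls (8+2) = 20. Cumulative: 40
Frame 3: SPARE (8+2=10). 10 + next roll (0) = 10. Cumulative: 50
Frame 4: SPARE (0+10=10). 10 + next roll (0) = 10. Cumulative: 60
Frame 5: OPEN (0+3=3). Cumulative: 63
Frame 6: OPEN (1+5=6). Cumulative: 69
Frame 7: SPARE (1+9=10). 10 + next roll (7) = 17. Cumulative: 86
Frame 8: OPEN (7+0=7). Cumulative: 93
Frame 9: OPEN (6+0=6). Cumulative: 99
Frame 10: SPARE. Sum of all frame-10 rolls (0+10+8) = 18. Cumulative: 117

Answer: 20 40 50 60 63 69 86 93 99 117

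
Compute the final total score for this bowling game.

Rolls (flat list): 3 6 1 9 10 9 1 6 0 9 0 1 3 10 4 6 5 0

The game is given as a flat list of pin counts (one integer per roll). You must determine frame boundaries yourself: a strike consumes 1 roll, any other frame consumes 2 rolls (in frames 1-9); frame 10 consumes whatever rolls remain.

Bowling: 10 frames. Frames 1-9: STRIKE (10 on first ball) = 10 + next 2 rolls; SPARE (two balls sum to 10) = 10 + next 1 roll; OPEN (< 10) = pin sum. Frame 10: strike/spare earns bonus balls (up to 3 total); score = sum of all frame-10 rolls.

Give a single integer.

Answer: 124

Derivation:
Frame 1: OPEN (3+6=9). Cumulative: 9
Frame 2: SPARE (1+9=10). 10 + next roll (10) = 20. Cumulative: 29
Frame 3: STRIKE. 10 + next two rolls (9+1) = 20. Cumulative: 49
Frame 4: SPARE (9+1=10). 10 + next roll (6) = 16. Cumulative: 65
Frame 5: OPEN (6+0=6). Cumulative: 71
Frame 6: OPEN (9+0=9). Cumulative: 80
Frame 7: OPEN (1+3=4). Cumulative: 84
Frame 8: STRIKE. 10 + next two rolls (4+6) = 20. Cumulative: 104
Frame 9: SPARE (4+6=10). 10 + next roll (5) = 15. Cumulative: 119
Frame 10: OPEN. Sum of all frame-10 rolls (5+0) = 5. Cumulative: 124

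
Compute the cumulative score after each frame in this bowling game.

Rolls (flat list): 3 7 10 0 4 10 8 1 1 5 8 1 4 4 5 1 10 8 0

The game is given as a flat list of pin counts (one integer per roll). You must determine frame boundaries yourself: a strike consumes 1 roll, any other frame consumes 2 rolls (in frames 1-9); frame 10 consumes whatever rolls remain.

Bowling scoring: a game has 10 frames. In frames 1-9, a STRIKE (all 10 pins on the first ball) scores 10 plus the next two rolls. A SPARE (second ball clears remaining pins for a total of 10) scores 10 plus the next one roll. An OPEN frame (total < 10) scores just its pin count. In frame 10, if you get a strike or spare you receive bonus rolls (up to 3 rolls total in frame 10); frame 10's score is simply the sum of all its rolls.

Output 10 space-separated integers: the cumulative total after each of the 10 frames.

Frame 1: SPARE (3+7=10). 10 + next roll (10) = 20. Cumulative: 20
Frame 2: STRIKE. 10 + next two rolls (0+4) = 14. Cumulative: 34
Frame 3: OPEN (0+4=4). Cumulative: 38
Frame 4: STRIKE. 10 + next two rolls (8+1) = 19. Cumulative: 57
Frame 5: OPEN (8+1=9). Cumulative: 66
Frame 6: OPEN (1+5=6). Cumulative: 72
Frame 7: OPEN (8+1=9). Cumulative: 81
Frame 8: OPEN (4+4=8). Cumulative: 89
Frame 9: OPEN (5+1=6). Cumulative: 95
Frame 10: STRIKE. Sum of all frame-10 rolls (10+8+0) = 18. Cumulative: 113

Answer: 20 34 38 57 66 72 81 89 95 113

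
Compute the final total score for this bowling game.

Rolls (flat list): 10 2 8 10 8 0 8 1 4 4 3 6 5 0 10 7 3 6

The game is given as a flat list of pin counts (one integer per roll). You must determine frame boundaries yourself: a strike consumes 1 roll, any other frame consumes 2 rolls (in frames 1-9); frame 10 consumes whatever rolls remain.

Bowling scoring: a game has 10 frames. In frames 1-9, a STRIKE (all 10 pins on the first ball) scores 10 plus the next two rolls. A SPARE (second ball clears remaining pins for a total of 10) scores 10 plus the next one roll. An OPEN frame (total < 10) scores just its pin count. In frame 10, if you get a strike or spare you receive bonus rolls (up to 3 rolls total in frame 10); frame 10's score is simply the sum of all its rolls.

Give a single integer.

Answer: 133

Derivation:
Frame 1: STRIKE. 10 + next two rolls (2+8) = 20. Cumulative: 20
Frame 2: SPARE (2+8=10). 10 + next roll (10) = 20. Cumulative: 40
Frame 3: STRIKE. 10 + next two rolls (8+0) = 18. Cumulative: 58
Frame 4: OPEN (8+0=8). Cumulative: 66
Frame 5: OPEN (8+1=9). Cumulative: 75
Frame 6: OPEN (4+4=8). Cumulative: 83
Frame 7: OPEN (3+6=9). Cumulative: 92
Frame 8: OPEN (5+0=5). Cumulative: 97
Frame 9: STRIKE. 10 + next two rolls (7+3) = 20. Cumulative: 117
Frame 10: SPARE. Sum of all frame-10 rolls (7+3+6) = 16. Cumulative: 133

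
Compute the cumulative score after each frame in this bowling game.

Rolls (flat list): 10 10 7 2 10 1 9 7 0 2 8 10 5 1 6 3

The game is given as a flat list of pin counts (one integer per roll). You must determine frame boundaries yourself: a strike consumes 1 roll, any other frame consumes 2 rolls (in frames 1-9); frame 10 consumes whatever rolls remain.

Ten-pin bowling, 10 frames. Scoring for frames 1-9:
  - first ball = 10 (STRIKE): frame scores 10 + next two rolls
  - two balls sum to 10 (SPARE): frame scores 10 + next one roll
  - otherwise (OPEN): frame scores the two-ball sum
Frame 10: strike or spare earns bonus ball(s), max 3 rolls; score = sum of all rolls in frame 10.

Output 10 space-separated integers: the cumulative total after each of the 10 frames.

Answer: 27 46 55 75 92 99 119 135 141 150

Derivation:
Frame 1: STRIKE. 10 + next two rolls (10+7) = 27. Cumulative: 27
Frame 2: STRIKE. 10 + next two rolls (7+2) = 19. Cumulative: 46
Frame 3: OPEN (7+2=9). Cumulative: 55
Frame 4: STRIKE. 10 + next two rolls (1+9) = 20. Cumulative: 75
Frame 5: SPARE (1+9=10). 10 + next roll (7) = 17. Cumulative: 92
Frame 6: OPEN (7+0=7). Cumulative: 99
Frame 7: SPARE (2+8=10). 10 + next roll (10) = 20. Cumulative: 119
Frame 8: STRIKE. 10 + next two rolls (5+1) = 16. Cumulative: 135
Frame 9: OPEN (5+1=6). Cumulative: 141
Frame 10: OPEN. Sum of all frame-10 rolls (6+3) = 9. Cumulative: 150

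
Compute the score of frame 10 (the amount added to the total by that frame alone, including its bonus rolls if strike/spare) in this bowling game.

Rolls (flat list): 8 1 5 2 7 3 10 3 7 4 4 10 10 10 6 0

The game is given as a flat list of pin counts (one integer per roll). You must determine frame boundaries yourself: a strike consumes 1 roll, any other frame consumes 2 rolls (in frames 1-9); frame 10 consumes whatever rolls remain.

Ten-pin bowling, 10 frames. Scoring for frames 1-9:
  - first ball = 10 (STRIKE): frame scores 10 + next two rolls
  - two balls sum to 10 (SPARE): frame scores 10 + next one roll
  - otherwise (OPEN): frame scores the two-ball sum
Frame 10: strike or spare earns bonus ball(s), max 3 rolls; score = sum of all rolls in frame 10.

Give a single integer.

Frame 1: OPEN (8+1=9). Cumulative: 9
Frame 2: OPEN (5+2=7). Cumulative: 16
Frame 3: SPARE (7+3=10). 10 + next roll (10) = 20. Cumulative: 36
Frame 4: STRIKE. 10 + next two rolls (3+7) = 20. Cumulative: 56
Frame 5: SPARE (3+7=10). 10 + next roll (4) = 14. Cumulative: 70
Frame 6: OPEN (4+4=8). Cumulative: 78
Frame 7: STRIKE. 10 + next two rolls (10+10) = 30. Cumulative: 108
Frame 8: STRIKE. 10 + next two rolls (10+6) = 26. Cumulative: 134
Frame 9: STRIKE. 10 + next two rolls (6+0) = 16. Cumulative: 150
Frame 10: OPEN. Sum of all frame-10 rolls (6+0) = 6. Cumulative: 156

Answer: 6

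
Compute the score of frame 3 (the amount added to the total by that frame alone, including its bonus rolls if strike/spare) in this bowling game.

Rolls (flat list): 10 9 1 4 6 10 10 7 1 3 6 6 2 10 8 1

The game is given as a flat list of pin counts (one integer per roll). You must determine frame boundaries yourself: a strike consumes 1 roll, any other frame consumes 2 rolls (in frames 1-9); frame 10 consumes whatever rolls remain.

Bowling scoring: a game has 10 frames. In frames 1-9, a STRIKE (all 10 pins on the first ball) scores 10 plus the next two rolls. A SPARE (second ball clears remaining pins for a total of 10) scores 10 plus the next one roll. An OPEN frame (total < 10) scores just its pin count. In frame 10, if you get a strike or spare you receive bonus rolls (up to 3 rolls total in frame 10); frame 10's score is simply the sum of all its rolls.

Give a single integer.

Frame 1: STRIKE. 10 + next two rolls (9+1) = 20. Cumulative: 20
Frame 2: SPARE (9+1=10). 10 + next roll (4) = 14. Cumulative: 34
Frame 3: SPARE (4+6=10). 10 + next roll (10) = 20. Cumulative: 54
Frame 4: STRIKE. 10 + next two rolls (10+7) = 27. Cumulative: 81
Frame 5: STRIKE. 10 + next two rolls (7+1) = 18. Cumulative: 99

Answer: 20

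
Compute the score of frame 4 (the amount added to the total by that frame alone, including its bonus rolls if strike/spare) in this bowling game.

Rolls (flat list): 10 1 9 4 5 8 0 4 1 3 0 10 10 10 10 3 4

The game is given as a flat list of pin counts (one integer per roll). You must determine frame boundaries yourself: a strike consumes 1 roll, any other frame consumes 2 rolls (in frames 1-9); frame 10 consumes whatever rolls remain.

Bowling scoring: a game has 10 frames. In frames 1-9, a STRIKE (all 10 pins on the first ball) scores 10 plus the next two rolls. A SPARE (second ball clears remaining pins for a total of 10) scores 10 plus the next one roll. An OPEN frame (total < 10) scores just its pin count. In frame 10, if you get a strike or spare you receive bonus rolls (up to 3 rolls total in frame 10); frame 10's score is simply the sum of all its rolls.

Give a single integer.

Answer: 8

Derivation:
Frame 1: STRIKE. 10 + next two rolls (1+9) = 20. Cumulative: 20
Frame 2: SPARE (1+9=10). 10 + next roll (4) = 14. Cumulative: 34
Frame 3: OPEN (4+5=9). Cumulative: 43
Frame 4: OPEN (8+0=8). Cumulative: 51
Frame 5: OPEN (4+1=5). Cumulative: 56
Frame 6: OPEN (3+0=3). Cumulative: 59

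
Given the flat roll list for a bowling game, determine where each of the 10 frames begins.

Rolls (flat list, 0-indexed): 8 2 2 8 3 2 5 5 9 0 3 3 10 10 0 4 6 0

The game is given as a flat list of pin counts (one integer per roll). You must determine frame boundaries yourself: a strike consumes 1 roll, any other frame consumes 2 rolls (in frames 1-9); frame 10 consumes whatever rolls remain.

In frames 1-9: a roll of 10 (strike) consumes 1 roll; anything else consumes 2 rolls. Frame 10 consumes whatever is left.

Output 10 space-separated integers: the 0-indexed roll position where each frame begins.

Frame 1 starts at roll index 0: rolls=8,2 (sum=10), consumes 2 rolls
Frame 2 starts at roll index 2: rolls=2,8 (sum=10), consumes 2 rolls
Frame 3 starts at roll index 4: rolls=3,2 (sum=5), consumes 2 rolls
Frame 4 starts at roll index 6: rolls=5,5 (sum=10), consumes 2 rolls
Frame 5 starts at roll index 8: rolls=9,0 (sum=9), consumes 2 rolls
Frame 6 starts at roll index 10: rolls=3,3 (sum=6), consumes 2 rolls
Frame 7 starts at roll index 12: roll=10 (strike), consumes 1 roll
Frame 8 starts at roll index 13: roll=10 (strike), consumes 1 roll
Frame 9 starts at roll index 14: rolls=0,4 (sum=4), consumes 2 rolls
Frame 10 starts at roll index 16: 2 remaining rolls

Answer: 0 2 4 6 8 10 12 13 14 16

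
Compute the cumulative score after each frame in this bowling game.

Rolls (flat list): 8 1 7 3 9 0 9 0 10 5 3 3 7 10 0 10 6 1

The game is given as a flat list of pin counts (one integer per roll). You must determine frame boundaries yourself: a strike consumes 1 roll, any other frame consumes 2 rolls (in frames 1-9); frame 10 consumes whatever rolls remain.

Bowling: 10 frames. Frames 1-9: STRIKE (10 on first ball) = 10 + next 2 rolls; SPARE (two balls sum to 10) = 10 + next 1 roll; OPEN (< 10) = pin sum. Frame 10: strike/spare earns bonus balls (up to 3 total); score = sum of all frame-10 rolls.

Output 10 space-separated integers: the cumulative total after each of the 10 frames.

Answer: 9 28 37 46 64 72 92 112 128 135

Derivation:
Frame 1: OPEN (8+1=9). Cumulative: 9
Frame 2: SPARE (7+3=10). 10 + next roll (9) = 19. Cumulative: 28
Frame 3: OPEN (9+0=9). Cumulative: 37
Frame 4: OPEN (9+0=9). Cumulative: 46
Frame 5: STRIKE. 10 + next two rolls (5+3) = 18. Cumulative: 64
Frame 6: OPEN (5+3=8). Cumulative: 72
Frame 7: SPARE (3+7=10). 10 + next roll (10) = 20. Cumulative: 92
Frame 8: STRIKE. 10 + next two rolls (0+10) = 20. Cumulative: 112
Frame 9: SPARE (0+10=10). 10 + next roll (6) = 16. Cumulative: 128
Frame 10: OPEN. Sum of all frame-10 rolls (6+1) = 7. Cumulative: 135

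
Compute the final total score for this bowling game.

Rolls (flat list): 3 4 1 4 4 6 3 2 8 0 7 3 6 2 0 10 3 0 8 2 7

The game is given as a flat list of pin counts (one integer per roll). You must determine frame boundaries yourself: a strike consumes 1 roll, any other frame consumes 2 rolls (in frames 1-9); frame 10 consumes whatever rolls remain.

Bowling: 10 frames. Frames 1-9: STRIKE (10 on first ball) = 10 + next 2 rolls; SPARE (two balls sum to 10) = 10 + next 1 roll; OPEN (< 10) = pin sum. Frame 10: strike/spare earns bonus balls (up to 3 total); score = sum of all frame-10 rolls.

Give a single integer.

Frame 1: OPEN (3+4=7). Cumulative: 7
Frame 2: OPEN (1+4=5). Cumulative: 12
Frame 3: SPARE (4+6=10). 10 + next roll (3) = 13. Cumulative: 25
Frame 4: OPEN (3+2=5). Cumulative: 30
Frame 5: OPEN (8+0=8). Cumulative: 38
Frame 6: SPARE (7+3=10). 10 + next roll (6) = 16. Cumulative: 54
Frame 7: OPEN (6+2=8). Cumulative: 62
Frame 8: SPARE (0+10=10). 10 + next roll (3) = 13. Cumulative: 75
Frame 9: OPEN (3+0=3). Cumulative: 78
Frame 10: SPARE. Sum of all frame-10 rolls (8+2+7) = 17. Cumulative: 95

Answer: 95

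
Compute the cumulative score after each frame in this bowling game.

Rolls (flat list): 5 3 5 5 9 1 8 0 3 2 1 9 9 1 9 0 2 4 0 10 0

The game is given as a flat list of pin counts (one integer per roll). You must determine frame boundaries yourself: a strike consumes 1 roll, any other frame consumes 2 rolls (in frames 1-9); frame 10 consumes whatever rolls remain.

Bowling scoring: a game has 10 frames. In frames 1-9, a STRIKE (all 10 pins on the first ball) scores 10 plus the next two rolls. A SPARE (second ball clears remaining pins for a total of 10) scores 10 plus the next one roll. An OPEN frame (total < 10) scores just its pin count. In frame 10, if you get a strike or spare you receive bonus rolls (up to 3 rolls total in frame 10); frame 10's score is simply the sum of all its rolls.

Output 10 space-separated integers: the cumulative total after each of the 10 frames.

Frame 1: OPEN (5+3=8). Cumulative: 8
Frame 2: SPARE (5+5=10). 10 + next roll (9) = 19. Cumulative: 27
Frame 3: SPARE (9+1=10). 10 + next roll (8) = 18. Cumulative: 45
Frame 4: OPEN (8+0=8). Cumulative: 53
Frame 5: OPEN (3+2=5). Cumulative: 58
Frame 6: SPARE (1+9=10). 10 + next roll (9) = 19. Cumulative: 77
Frame 7: SPARE (9+1=10). 10 + next roll (9) = 19. Cumulative: 96
Frame 8: OPEN (9+0=9). Cumulative: 105
Frame 9: OPEN (2+4=6). Cumulative: 111
Frame 10: SPARE. Sum of all frame-10 rolls (0+10+0) = 10. Cumulative: 121

Answer: 8 27 45 53 58 77 96 105 111 121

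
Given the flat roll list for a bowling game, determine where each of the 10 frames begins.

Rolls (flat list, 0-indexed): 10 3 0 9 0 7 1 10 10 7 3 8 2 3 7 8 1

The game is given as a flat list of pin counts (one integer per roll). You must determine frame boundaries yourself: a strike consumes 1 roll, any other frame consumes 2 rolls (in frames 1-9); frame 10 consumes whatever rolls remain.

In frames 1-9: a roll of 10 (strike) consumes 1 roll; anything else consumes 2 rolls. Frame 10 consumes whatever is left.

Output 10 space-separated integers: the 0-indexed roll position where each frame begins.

Answer: 0 1 3 5 7 8 9 11 13 15

Derivation:
Frame 1 starts at roll index 0: roll=10 (strike), consumes 1 roll
Frame 2 starts at roll index 1: rolls=3,0 (sum=3), consumes 2 rolls
Frame 3 starts at roll index 3: rolls=9,0 (sum=9), consumes 2 rolls
Frame 4 starts at roll index 5: rolls=7,1 (sum=8), consumes 2 rolls
Frame 5 starts at roll index 7: roll=10 (strike), consumes 1 roll
Frame 6 starts at roll index 8: roll=10 (strike), consumes 1 roll
Frame 7 starts at roll index 9: rolls=7,3 (sum=10), consumes 2 rolls
Frame 8 starts at roll index 11: rolls=8,2 (sum=10), consumes 2 rolls
Frame 9 starts at roll index 13: rolls=3,7 (sum=10), consumes 2 rolls
Frame 10 starts at roll index 15: 2 remaining rolls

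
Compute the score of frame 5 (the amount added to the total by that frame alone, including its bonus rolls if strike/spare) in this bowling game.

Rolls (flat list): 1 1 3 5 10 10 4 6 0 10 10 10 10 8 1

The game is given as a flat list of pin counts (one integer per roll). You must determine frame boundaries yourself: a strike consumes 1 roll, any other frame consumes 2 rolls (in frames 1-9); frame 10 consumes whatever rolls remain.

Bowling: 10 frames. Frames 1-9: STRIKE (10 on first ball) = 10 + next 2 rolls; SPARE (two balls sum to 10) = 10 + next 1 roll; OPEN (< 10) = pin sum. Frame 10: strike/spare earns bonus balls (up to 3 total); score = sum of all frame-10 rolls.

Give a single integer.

Frame 1: OPEN (1+1=2). Cumulative: 2
Frame 2: OPEN (3+5=8). Cumulative: 10
Frame 3: STRIKE. 10 + next two rolls (10+4) = 24. Cumulative: 34
Frame 4: STRIKE. 10 + next two rolls (4+6) = 20. Cumulative: 54
Frame 5: SPARE (4+6=10). 10 + next roll (0) = 10. Cumulative: 64
Frame 6: SPARE (0+10=10). 10 + next roll (10) = 20. Cumulative: 84
Frame 7: STRIKE. 10 + next two rolls (10+10) = 30. Cumulative: 114

Answer: 10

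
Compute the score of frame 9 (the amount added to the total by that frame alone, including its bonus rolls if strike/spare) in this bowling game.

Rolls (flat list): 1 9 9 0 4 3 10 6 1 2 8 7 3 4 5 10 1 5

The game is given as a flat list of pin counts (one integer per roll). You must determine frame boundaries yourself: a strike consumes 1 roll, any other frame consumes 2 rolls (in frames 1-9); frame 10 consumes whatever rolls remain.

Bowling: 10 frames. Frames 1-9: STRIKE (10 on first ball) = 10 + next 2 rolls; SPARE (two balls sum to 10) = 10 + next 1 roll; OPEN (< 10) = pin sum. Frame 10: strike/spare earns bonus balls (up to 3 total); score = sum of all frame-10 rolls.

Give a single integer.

Answer: 16

Derivation:
Frame 1: SPARE (1+9=10). 10 + next roll (9) = 19. Cumulative: 19
Frame 2: OPEN (9+0=9). Cumulative: 28
Frame 3: OPEN (4+3=7). Cumulative: 35
Frame 4: STRIKE. 10 + next two rolls (6+1) = 17. Cumulative: 52
Frame 5: OPEN (6+1=7). Cumulative: 59
Frame 6: SPARE (2+8=10). 10 + next roll (7) = 17. Cumulative: 76
Frame 7: SPARE (7+3=10). 10 + next roll (4) = 14. Cumulative: 90
Frame 8: OPEN (4+5=9). Cumulative: 99
Frame 9: STRIKE. 10 + next two rolls (1+5) = 16. Cumulative: 115
Frame 10: OPEN. Sum of all frame-10 rolls (1+5) = 6. Cumulative: 121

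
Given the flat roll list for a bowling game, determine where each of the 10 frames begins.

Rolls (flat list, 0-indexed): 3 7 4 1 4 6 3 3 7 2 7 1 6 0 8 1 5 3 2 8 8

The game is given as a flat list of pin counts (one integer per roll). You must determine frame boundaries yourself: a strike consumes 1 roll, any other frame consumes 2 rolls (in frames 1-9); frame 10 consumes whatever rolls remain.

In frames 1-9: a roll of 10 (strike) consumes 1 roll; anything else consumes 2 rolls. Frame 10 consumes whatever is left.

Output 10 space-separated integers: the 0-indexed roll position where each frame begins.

Frame 1 starts at roll index 0: rolls=3,7 (sum=10), consumes 2 rolls
Frame 2 starts at roll index 2: rolls=4,1 (sum=5), consumes 2 rolls
Frame 3 starts at roll index 4: rolls=4,6 (sum=10), consumes 2 rolls
Frame 4 starts at roll index 6: rolls=3,3 (sum=6), consumes 2 rolls
Frame 5 starts at roll index 8: rolls=7,2 (sum=9), consumes 2 rolls
Frame 6 starts at roll index 10: rolls=7,1 (sum=8), consumes 2 rolls
Frame 7 starts at roll index 12: rolls=6,0 (sum=6), consumes 2 rolls
Frame 8 starts at roll index 14: rolls=8,1 (sum=9), consumes 2 rolls
Frame 9 starts at roll index 16: rolls=5,3 (sum=8), consumes 2 rolls
Frame 10 starts at roll index 18: 3 remaining rolls

Answer: 0 2 4 6 8 10 12 14 16 18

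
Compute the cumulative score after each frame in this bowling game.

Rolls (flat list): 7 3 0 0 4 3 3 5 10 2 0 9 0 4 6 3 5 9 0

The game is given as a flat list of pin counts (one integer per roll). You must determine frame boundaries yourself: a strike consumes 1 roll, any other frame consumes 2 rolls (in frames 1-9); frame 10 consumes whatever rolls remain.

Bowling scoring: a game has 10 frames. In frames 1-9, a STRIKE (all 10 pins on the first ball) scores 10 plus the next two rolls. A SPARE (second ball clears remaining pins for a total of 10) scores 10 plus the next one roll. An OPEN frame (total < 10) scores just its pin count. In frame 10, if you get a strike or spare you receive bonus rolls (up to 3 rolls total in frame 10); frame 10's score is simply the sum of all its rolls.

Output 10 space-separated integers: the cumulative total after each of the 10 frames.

Answer: 10 10 17 25 37 39 48 61 69 78

Derivation:
Frame 1: SPARE (7+3=10). 10 + next roll (0) = 10. Cumulative: 10
Frame 2: OPEN (0+0=0). Cumulative: 10
Frame 3: OPEN (4+3=7). Cumulative: 17
Frame 4: OPEN (3+5=8). Cumulative: 25
Frame 5: STRIKE. 10 + next two rolls (2+0) = 12. Cumulative: 37
Frame 6: OPEN (2+0=2). Cumulative: 39
Frame 7: OPEN (9+0=9). Cumulative: 48
Frame 8: SPARE (4+6=10). 10 + next roll (3) = 13. Cumulative: 61
Frame 9: OPEN (3+5=8). Cumulative: 69
Frame 10: OPEN. Sum of all frame-10 rolls (9+0) = 9. Cumulative: 78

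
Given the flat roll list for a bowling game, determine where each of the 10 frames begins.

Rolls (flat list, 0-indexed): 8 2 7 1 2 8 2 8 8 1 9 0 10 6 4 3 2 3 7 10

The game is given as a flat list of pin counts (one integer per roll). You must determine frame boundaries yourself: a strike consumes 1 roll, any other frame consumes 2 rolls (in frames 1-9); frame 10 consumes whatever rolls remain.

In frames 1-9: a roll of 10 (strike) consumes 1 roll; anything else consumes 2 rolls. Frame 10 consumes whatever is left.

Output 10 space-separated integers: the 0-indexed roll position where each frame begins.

Frame 1 starts at roll index 0: rolls=8,2 (sum=10), consumes 2 rolls
Frame 2 starts at roll index 2: rolls=7,1 (sum=8), consumes 2 rolls
Frame 3 starts at roll index 4: rolls=2,8 (sum=10), consumes 2 rolls
Frame 4 starts at roll index 6: rolls=2,8 (sum=10), consumes 2 rolls
Frame 5 starts at roll index 8: rolls=8,1 (sum=9), consumes 2 rolls
Frame 6 starts at roll index 10: rolls=9,0 (sum=9), consumes 2 rolls
Frame 7 starts at roll index 12: roll=10 (strike), consumes 1 roll
Frame 8 starts at roll index 13: rolls=6,4 (sum=10), consumes 2 rolls
Frame 9 starts at roll index 15: rolls=3,2 (sum=5), consumes 2 rolls
Frame 10 starts at roll index 17: 3 remaining rolls

Answer: 0 2 4 6 8 10 12 13 15 17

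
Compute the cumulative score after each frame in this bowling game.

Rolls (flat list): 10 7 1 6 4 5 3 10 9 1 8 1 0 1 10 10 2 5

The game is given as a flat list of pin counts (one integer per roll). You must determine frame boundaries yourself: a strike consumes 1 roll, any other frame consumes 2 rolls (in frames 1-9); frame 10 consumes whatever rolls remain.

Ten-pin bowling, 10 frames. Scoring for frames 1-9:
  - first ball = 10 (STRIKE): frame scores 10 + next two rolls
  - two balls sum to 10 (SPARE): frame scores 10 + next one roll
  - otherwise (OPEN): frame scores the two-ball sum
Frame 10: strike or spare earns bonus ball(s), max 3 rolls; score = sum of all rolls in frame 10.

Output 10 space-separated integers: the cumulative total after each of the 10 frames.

Answer: 18 26 41 49 69 87 96 97 119 136

Derivation:
Frame 1: STRIKE. 10 + next two rolls (7+1) = 18. Cumulative: 18
Frame 2: OPEN (7+1=8). Cumulative: 26
Frame 3: SPARE (6+4=10). 10 + next roll (5) = 15. Cumulative: 41
Frame 4: OPEN (5+3=8). Cumulative: 49
Frame 5: STRIKE. 10 + next two rolls (9+1) = 20. Cumulative: 69
Frame 6: SPARE (9+1=10). 10 + next roll (8) = 18. Cumulative: 87
Frame 7: OPEN (8+1=9). Cumulative: 96
Frame 8: OPEN (0+1=1). Cumulative: 97
Frame 9: STRIKE. 10 + next two rolls (10+2) = 22. Cumulative: 119
Frame 10: STRIKE. Sum of all frame-10 rolls (10+2+5) = 17. Cumulative: 136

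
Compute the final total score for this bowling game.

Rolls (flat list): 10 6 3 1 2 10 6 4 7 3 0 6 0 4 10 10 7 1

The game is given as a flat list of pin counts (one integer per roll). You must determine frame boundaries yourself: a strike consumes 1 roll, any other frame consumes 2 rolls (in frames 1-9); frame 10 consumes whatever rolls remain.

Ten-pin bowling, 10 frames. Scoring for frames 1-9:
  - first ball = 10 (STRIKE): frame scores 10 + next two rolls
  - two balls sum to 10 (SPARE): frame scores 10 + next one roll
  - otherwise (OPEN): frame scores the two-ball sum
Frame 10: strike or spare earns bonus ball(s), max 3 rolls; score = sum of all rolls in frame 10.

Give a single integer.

Frame 1: STRIKE. 10 + next two rolls (6+3) = 19. Cumulative: 19
Frame 2: OPEN (6+3=9). Cumulative: 28
Frame 3: OPEN (1+2=3). Cumulative: 31
Frame 4: STRIKE. 10 + next two rolls (6+4) = 20. Cumulative: 51
Frame 5: SPARE (6+4=10). 10 + next roll (7) = 17. Cumulative: 68
Frame 6: SPARE (7+3=10). 10 + next roll (0) = 10. Cumulative: 78
Frame 7: OPEN (0+6=6). Cumulative: 84
Frame 8: OPEN (0+4=4). Cumulative: 88
Frame 9: STRIKE. 10 + next two rolls (10+7) = 27. Cumulative: 115
Frame 10: STRIKE. Sum of all frame-10 rolls (10+7+1) = 18. Cumulative: 133

Answer: 133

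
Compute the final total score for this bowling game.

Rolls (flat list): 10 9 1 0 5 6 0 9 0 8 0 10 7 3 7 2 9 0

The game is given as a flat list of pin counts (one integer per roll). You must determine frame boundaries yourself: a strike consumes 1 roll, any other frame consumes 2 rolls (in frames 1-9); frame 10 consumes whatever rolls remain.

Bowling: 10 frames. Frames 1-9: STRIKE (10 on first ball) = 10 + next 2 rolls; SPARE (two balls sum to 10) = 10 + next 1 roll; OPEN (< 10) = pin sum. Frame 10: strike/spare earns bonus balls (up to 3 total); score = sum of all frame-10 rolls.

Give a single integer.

Frame 1: STRIKE. 10 + next two rolls (9+1) = 20. Cumulative: 20
Frame 2: SPARE (9+1=10). 10 + next roll (0) = 10. Cumulative: 30
Frame 3: OPEN (0+5=5). Cumulative: 35
Frame 4: OPEN (6+0=6). Cumulative: 41
Frame 5: OPEN (9+0=9). Cumulative: 50
Frame 6: OPEN (8+0=8). Cumulative: 58
Frame 7: STRIKE. 10 + next two rolls (7+3) = 20. Cumulative: 78
Frame 8: SPARE (7+3=10). 10 + next roll (7) = 17. Cumulative: 95
Frame 9: OPEN (7+2=9). Cumulative: 104
Frame 10: OPEN. Sum of all frame-10 rolls (9+0) = 9. Cumulative: 113

Answer: 113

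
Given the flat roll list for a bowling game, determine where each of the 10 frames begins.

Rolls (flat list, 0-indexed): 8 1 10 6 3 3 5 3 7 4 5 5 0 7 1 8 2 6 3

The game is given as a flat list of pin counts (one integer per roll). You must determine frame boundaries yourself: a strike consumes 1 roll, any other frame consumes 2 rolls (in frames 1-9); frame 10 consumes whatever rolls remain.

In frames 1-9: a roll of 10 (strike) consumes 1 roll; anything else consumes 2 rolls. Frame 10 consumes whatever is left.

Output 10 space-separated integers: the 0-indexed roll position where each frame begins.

Answer: 0 2 3 5 7 9 11 13 15 17

Derivation:
Frame 1 starts at roll index 0: rolls=8,1 (sum=9), consumes 2 rolls
Frame 2 starts at roll index 2: roll=10 (strike), consumes 1 roll
Frame 3 starts at roll index 3: rolls=6,3 (sum=9), consumes 2 rolls
Frame 4 starts at roll index 5: rolls=3,5 (sum=8), consumes 2 rolls
Frame 5 starts at roll index 7: rolls=3,7 (sum=10), consumes 2 rolls
Frame 6 starts at roll index 9: rolls=4,5 (sum=9), consumes 2 rolls
Frame 7 starts at roll index 11: rolls=5,0 (sum=5), consumes 2 rolls
Frame 8 starts at roll index 13: rolls=7,1 (sum=8), consumes 2 rolls
Frame 9 starts at roll index 15: rolls=8,2 (sum=10), consumes 2 rolls
Frame 10 starts at roll index 17: 2 remaining rolls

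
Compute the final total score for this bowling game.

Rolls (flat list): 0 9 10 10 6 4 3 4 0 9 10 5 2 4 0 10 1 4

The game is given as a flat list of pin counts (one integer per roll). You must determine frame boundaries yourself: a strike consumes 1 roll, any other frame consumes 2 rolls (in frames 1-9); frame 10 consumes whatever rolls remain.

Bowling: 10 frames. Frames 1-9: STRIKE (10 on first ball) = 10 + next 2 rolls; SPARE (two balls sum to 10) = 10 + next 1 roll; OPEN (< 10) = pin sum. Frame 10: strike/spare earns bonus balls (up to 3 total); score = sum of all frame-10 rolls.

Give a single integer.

Answer: 127

Derivation:
Frame 1: OPEN (0+9=9). Cumulative: 9
Frame 2: STRIKE. 10 + next two rolls (10+6) = 26. Cumulative: 35
Frame 3: STRIKE. 10 + next two rolls (6+4) = 20. Cumulative: 55
Frame 4: SPARE (6+4=10). 10 + next roll (3) = 13. Cumulative: 68
Frame 5: OPEN (3+4=7). Cumulative: 75
Frame 6: OPEN (0+9=9). Cumulative: 84
Frame 7: STRIKE. 10 + next two rolls (5+2) = 17. Cumulative: 101
Frame 8: OPEN (5+2=7). Cumulative: 108
Frame 9: OPEN (4+0=4). Cumulative: 112
Frame 10: STRIKE. Sum of all frame-10 rolls (10+1+4) = 15. Cumulative: 127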